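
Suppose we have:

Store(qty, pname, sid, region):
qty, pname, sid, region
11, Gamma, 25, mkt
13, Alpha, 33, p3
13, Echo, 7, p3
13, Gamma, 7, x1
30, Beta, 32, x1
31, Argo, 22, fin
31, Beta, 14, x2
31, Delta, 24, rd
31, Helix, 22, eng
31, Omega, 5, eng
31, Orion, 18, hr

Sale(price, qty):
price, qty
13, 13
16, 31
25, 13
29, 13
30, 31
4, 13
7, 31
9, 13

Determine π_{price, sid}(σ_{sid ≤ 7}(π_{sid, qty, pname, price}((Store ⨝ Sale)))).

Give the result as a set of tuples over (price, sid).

Joining Store and Sale on qty yields {(13, Alpha, 33, p3, 13), (13, Alpha, 33, p3, 25), (13, Alpha, 33, p3, 29), (13, Alpha, 33, p3, 4), (13, Alpha, 33, p3, 9), (13, Echo, 7, p3, 13), (13, Echo, 7, p3, 25), (13, Echo, 7, p3, 29), (13, Echo, 7, p3, 4), (13, Echo, 7, p3, 9), (13, Gamma, 7, x1, 13), (13, Gamma, 7, x1, 25), (13, Gamma, 7, x1, 29), (13, Gamma, 7, x1, 4), (13, Gamma, 7, x1, 9), (31, Argo, 22, fin, 16), (31, Argo, 22, fin, 30), (31, Argo, 22, fin, 7), (31, Beta, 14, x2, 16), (31, Beta, 14, x2, 30), (31, Beta, 14, x2, 7), (31, Delta, 24, rd, 16), (31, Delta, 24, rd, 30), (31, Delta, 24, rd, 7), (31, Helix, 22, eng, 16), (31, Helix, 22, eng, 30), (31, Helix, 22, eng, 7), (31, Omega, 5, eng, 16), (31, Omega, 5, eng, 30), (31, Omega, 5, eng, 7), (31, Orion, 18, hr, 16), (31, Orion, 18, hr, 30), (31, Orion, 18, hr, 7)}.
Keep only column(s) sid, qty, pname, price: {(14, 31, Beta, 16), (14, 31, Beta, 30), (14, 31, Beta, 7), (18, 31, Orion, 16), (18, 31, Orion, 30), (18, 31, Orion, 7), (22, 31, Argo, 16), (22, 31, Argo, 30), (22, 31, Argo, 7), (22, 31, Helix, 16), (22, 31, Helix, 30), (22, 31, Helix, 7), (24, 31, Delta, 16), (24, 31, Delta, 30), (24, 31, Delta, 7), (33, 13, Alpha, 13), (33, 13, Alpha, 25), (33, 13, Alpha, 29), (33, 13, Alpha, 4), (33, 13, Alpha, 9), (5, 31, Omega, 16), (5, 31, Omega, 30), (5, 31, Omega, 7), (7, 13, Echo, 13), (7, 13, Echo, 25), (7, 13, Echo, 29), (7, 13, Echo, 4), (7, 13, Echo, 9), (7, 13, Gamma, 13), (7, 13, Gamma, 25), (7, 13, Gamma, 29), (7, 13, Gamma, 4), (7, 13, Gamma, 9)}
Selection sid ≤ 7: {(5, 31, Omega, 16), (5, 31, Omega, 30), (5, 31, Omega, 7), (7, 13, Echo, 13), (7, 13, Echo, 25), (7, 13, Echo, 29), (7, 13, Echo, 4), (7, 13, Echo, 9), (7, 13, Gamma, 13), (7, 13, Gamma, 25), (7, 13, Gamma, 29), (7, 13, Gamma, 4), (7, 13, Gamma, 9)}
Keep only column(s) price, sid (5 duplicate(s) eliminated): {(13, 7), (16, 5), (25, 7), (29, 7), (30, 5), (4, 7), (7, 5), (9, 7)}

{(13, 7), (16, 5), (25, 7), (29, 7), (30, 5), (4, 7), (7, 5), (9, 7)}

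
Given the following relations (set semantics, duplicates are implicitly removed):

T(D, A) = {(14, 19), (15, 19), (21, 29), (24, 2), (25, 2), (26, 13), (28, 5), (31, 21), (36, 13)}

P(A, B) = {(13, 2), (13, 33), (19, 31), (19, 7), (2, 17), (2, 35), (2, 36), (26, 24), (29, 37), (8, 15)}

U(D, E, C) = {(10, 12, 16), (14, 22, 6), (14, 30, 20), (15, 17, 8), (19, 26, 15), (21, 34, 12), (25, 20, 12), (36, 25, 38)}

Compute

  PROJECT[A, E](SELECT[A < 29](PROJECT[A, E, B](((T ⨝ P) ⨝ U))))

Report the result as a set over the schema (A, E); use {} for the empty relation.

Natural join on A: {(14, 19, 31), (14, 19, 7), (15, 19, 31), (15, 19, 7), (21, 29, 37), (24, 2, 17), (24, 2, 35), (24, 2, 36), (25, 2, 17), (25, 2, 35), (25, 2, 36), (26, 13, 2), (26, 13, 33), (36, 13, 2), (36, 13, 33)}
Natural join on D: {(14, 19, 31, 22, 6), (14, 19, 31, 30, 20), (14, 19, 7, 22, 6), (14, 19, 7, 30, 20), (15, 19, 31, 17, 8), (15, 19, 7, 17, 8), (21, 29, 37, 34, 12), (25, 2, 17, 20, 12), (25, 2, 35, 20, 12), (25, 2, 36, 20, 12), (36, 13, 2, 25, 38), (36, 13, 33, 25, 38)}
π_{A, E, B} gives {(13, 25, 2), (13, 25, 33), (19, 17, 31), (19, 17, 7), (19, 22, 31), (19, 22, 7), (19, 30, 31), (19, 30, 7), (2, 20, 17), (2, 20, 35), (2, 20, 36), (29, 34, 37)}.
Filtering on A < 29 leaves {(13, 25, 2), (13, 25, 33), (19, 17, 31), (19, 17, 7), (19, 22, 31), (19, 22, 7), (19, 30, 31), (19, 30, 7), (2, 20, 17), (2, 20, 35), (2, 20, 36)}.
π_{A, E} gives {(13, 25), (19, 17), (19, 22), (19, 30), (2, 20)} (6 duplicate(s) eliminated).

{(13, 25), (19, 17), (19, 22), (19, 30), (2, 20)}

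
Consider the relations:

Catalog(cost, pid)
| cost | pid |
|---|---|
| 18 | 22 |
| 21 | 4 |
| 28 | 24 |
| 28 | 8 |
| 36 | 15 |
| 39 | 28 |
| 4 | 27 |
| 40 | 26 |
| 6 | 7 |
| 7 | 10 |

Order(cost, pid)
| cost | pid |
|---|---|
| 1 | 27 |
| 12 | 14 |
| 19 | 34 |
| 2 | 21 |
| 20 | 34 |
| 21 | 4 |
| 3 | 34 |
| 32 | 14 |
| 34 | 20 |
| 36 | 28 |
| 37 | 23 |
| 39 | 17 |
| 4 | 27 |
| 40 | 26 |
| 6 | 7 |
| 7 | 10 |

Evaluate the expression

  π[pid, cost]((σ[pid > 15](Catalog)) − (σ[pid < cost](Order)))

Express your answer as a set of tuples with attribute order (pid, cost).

{(22, 18), (24, 28), (27, 4), (28, 39)}

Filtering on pid > 15 leaves {(18, 22), (28, 24), (39, 28), (4, 27), (40, 26)}.
Filtering on pid < cost leaves {(21, 4), (32, 14), (34, 20), (36, 28), (37, 23), (39, 17), (40, 26)}.
Difference: {(18, 22), (28, 24), (39, 28), (4, 27), (40, 26)} with {(21, 4), (32, 14), (34, 20), (36, 28), (37, 23), (39, 17), (40, 26)} → {(18, 22), (28, 24), (39, 28), (4, 27)}
π[pid, cost]: project onto (pid, cost) → {(22, 18), (24, 28), (27, 4), (28, 39)}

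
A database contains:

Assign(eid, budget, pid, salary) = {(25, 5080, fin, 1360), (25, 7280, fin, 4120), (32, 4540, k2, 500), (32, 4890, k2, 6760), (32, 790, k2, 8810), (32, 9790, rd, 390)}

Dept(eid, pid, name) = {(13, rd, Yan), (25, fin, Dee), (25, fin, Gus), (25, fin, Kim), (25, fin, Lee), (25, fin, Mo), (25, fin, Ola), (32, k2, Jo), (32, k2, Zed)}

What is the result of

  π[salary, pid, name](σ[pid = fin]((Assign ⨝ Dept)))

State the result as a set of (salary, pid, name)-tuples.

Assign ⋈ Dept (natural join on eid, pid): {(25, 5080, fin, 1360, Dee), (25, 5080, fin, 1360, Gus), (25, 5080, fin, 1360, Kim), (25, 5080, fin, 1360, Lee), (25, 5080, fin, 1360, Mo), (25, 5080, fin, 1360, Ola), (25, 7280, fin, 4120, Dee), (25, 7280, fin, 4120, Gus), (25, 7280, fin, 4120, Kim), (25, 7280, fin, 4120, Lee), (25, 7280, fin, 4120, Mo), (25, 7280, fin, 4120, Ola), (32, 4540, k2, 500, Jo), (32, 4540, k2, 500, Zed), (32, 4890, k2, 6760, Jo), (32, 4890, k2, 6760, Zed), (32, 790, k2, 8810, Jo), (32, 790, k2, 8810, Zed)}
Selection pid = fin: {(25, 5080, fin, 1360, Dee), (25, 5080, fin, 1360, Gus), (25, 5080, fin, 1360, Kim), (25, 5080, fin, 1360, Lee), (25, 5080, fin, 1360, Mo), (25, 5080, fin, 1360, Ola), (25, 7280, fin, 4120, Dee), (25, 7280, fin, 4120, Gus), (25, 7280, fin, 4120, Kim), (25, 7280, fin, 4120, Lee), (25, 7280, fin, 4120, Mo), (25, 7280, fin, 4120, Ola)}
π_{salary, pid, name} gives {(1360, fin, Dee), (1360, fin, Gus), (1360, fin, Kim), (1360, fin, Lee), (1360, fin, Mo), (1360, fin, Ola), (4120, fin, Dee), (4120, fin, Gus), (4120, fin, Kim), (4120, fin, Lee), (4120, fin, Mo), (4120, fin, Ola)}.

{(1360, fin, Dee), (1360, fin, Gus), (1360, fin, Kim), (1360, fin, Lee), (1360, fin, Mo), (1360, fin, Ola), (4120, fin, Dee), (4120, fin, Gus), (4120, fin, Kim), (4120, fin, Lee), (4120, fin, Mo), (4120, fin, Ola)}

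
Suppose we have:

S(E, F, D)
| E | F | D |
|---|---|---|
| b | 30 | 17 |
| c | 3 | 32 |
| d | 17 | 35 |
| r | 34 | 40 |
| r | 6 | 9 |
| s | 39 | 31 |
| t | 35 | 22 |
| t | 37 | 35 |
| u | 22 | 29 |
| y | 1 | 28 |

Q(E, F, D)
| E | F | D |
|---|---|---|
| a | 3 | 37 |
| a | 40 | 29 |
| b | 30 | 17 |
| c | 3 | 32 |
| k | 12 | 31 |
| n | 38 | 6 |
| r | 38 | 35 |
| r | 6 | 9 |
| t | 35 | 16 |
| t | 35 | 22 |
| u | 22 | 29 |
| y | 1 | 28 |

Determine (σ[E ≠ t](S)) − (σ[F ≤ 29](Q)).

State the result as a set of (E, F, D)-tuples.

{(b, 30, 17), (d, 17, 35), (r, 34, 40), (s, 39, 31)}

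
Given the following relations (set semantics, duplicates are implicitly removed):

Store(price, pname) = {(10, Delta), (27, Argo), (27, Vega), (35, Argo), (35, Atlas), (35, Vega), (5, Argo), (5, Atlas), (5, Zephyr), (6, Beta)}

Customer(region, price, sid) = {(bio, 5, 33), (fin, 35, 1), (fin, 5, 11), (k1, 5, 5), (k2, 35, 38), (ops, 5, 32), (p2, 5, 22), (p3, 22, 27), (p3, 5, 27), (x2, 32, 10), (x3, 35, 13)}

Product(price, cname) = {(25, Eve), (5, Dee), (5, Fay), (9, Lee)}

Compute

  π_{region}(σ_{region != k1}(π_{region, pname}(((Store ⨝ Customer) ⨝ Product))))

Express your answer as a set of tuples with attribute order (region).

{bio, fin, ops, p2, p3}

Natural join on price: {(35, Argo, fin, 1), (35, Argo, k2, 38), (35, Argo, x3, 13), (35, Atlas, fin, 1), (35, Atlas, k2, 38), (35, Atlas, x3, 13), (35, Vega, fin, 1), (35, Vega, k2, 38), (35, Vega, x3, 13), (5, Argo, bio, 33), (5, Argo, fin, 11), (5, Argo, k1, 5), (5, Argo, ops, 32), (5, Argo, p2, 22), (5, Argo, p3, 27), (5, Atlas, bio, 33), (5, Atlas, fin, 11), (5, Atlas, k1, 5), (5, Atlas, ops, 32), (5, Atlas, p2, 22), (5, Atlas, p3, 27), (5, Zephyr, bio, 33), (5, Zephyr, fin, 11), (5, Zephyr, k1, 5), (5, Zephyr, ops, 32), (5, Zephyr, p2, 22), (5, Zephyr, p3, 27)}
Natural join on price: {(5, Argo, bio, 33, Dee), (5, Argo, bio, 33, Fay), (5, Argo, fin, 11, Dee), (5, Argo, fin, 11, Fay), (5, Argo, k1, 5, Dee), (5, Argo, k1, 5, Fay), (5, Argo, ops, 32, Dee), (5, Argo, ops, 32, Fay), (5, Argo, p2, 22, Dee), (5, Argo, p2, 22, Fay), (5, Argo, p3, 27, Dee), (5, Argo, p3, 27, Fay), (5, Atlas, bio, 33, Dee), (5, Atlas, bio, 33, Fay), (5, Atlas, fin, 11, Dee), (5, Atlas, fin, 11, Fay), (5, Atlas, k1, 5, Dee), (5, Atlas, k1, 5, Fay), (5, Atlas, ops, 32, Dee), (5, Atlas, ops, 32, Fay), (5, Atlas, p2, 22, Dee), (5, Atlas, p2, 22, Fay), (5, Atlas, p3, 27, Dee), (5, Atlas, p3, 27, Fay), (5, Zephyr, bio, 33, Dee), (5, Zephyr, bio, 33, Fay), (5, Zephyr, fin, 11, Dee), (5, Zephyr, fin, 11, Fay), (5, Zephyr, k1, 5, Dee), (5, Zephyr, k1, 5, Fay), (5, Zephyr, ops, 32, Dee), (5, Zephyr, ops, 32, Fay), (5, Zephyr, p2, 22, Dee), (5, Zephyr, p2, 22, Fay), (5, Zephyr, p3, 27, Dee), (5, Zephyr, p3, 27, Fay)}
Projecting to region, pname (18 duplicate(s) eliminated): {(bio, Argo), (bio, Atlas), (bio, Zephyr), (fin, Argo), (fin, Atlas), (fin, Zephyr), (k1, Argo), (k1, Atlas), (k1, Zephyr), (ops, Argo), (ops, Atlas), (ops, Zephyr), (p2, Argo), (p2, Atlas), (p2, Zephyr), (p3, Argo), (p3, Atlas), (p3, Zephyr)}
Selection region != k1: {(bio, Argo), (bio, Atlas), (bio, Zephyr), (fin, Argo), (fin, Atlas), (fin, Zephyr), (ops, Argo), (ops, Atlas), (ops, Zephyr), (p2, Argo), (p2, Atlas), (p2, Zephyr), (p3, Argo), (p3, Atlas), (p3, Zephyr)}
Projecting to region (10 duplicate(s) eliminated): {bio, fin, ops, p2, p3}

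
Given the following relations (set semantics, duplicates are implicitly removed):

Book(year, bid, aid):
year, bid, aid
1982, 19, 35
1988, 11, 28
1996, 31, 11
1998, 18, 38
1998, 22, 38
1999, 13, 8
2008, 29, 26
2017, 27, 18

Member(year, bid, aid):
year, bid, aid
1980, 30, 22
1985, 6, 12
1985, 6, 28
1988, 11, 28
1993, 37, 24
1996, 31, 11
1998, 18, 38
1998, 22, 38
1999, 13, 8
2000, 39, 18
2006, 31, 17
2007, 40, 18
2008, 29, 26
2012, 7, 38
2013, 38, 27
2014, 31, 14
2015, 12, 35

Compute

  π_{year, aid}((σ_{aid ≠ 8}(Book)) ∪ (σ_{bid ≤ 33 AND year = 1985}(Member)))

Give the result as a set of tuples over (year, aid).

{(1982, 35), (1985, 12), (1985, 28), (1988, 28), (1996, 11), (1998, 38), (2008, 26), (2017, 18)}

Selection aid ≠ 8: {(1982, 19, 35), (1988, 11, 28), (1996, 31, 11), (1998, 18, 38), (1998, 22, 38), (2008, 29, 26), (2017, 27, 18)}
Selection bid ≤ 33 AND year = 1985: {(1985, 6, 12), (1985, 6, 28)}
Taking the union: {(1982, 19, 35), (1985, 6, 12), (1985, 6, 28), (1988, 11, 28), (1996, 31, 11), (1998, 18, 38), (1998, 22, 38), (2008, 29, 26), (2017, 27, 18)}
Projecting to year, aid (1 duplicate(s) eliminated): {(1982, 35), (1985, 12), (1985, 28), (1988, 28), (1996, 11), (1998, 38), (2008, 26), (2017, 18)}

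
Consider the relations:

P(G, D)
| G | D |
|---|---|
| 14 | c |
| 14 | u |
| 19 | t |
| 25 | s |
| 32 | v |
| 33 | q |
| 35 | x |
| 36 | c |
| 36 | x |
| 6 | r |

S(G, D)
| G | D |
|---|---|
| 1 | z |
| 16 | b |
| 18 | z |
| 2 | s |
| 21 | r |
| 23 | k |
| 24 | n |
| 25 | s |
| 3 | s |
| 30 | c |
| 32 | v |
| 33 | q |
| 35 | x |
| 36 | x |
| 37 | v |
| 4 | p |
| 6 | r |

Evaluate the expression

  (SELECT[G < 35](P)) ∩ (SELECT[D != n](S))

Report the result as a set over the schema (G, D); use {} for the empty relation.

{(25, s), (32, v), (33, q), (6, r)}

σ[G < 35]: keep tuples satisfying G < 35 → {(14, c), (14, u), (19, t), (25, s), (32, v), (33, q), (6, r)}
σ[D != n]: keep tuples satisfying D != n → {(1, z), (16, b), (18, z), (2, s), (21, r), (23, k), (25, s), (3, s), (30, c), (32, v), (33, q), (35, x), (36, x), (37, v), (4, p), (6, r)}
Intersection: {(14, c), (14, u), (19, t), (25, s), (32, v), (33, q), (6, r)} with {(1, z), (16, b), (18, z), (2, s), (21, r), (23, k), (25, s), (3, s), (30, c), (32, v), (33, q), (35, x), (36, x), (37, v), (4, p), (6, r)} → {(25, s), (32, v), (33, q), (6, r)}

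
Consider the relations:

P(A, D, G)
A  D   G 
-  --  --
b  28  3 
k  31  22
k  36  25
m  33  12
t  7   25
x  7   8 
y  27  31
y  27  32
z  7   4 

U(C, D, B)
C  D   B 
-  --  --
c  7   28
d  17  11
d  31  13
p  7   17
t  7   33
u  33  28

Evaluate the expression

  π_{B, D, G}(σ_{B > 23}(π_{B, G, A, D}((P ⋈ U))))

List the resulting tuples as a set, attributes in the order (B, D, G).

{(28, 33, 12), (28, 7, 25), (28, 7, 4), (28, 7, 8), (33, 7, 25), (33, 7, 4), (33, 7, 8)}

P ⋈ U (natural join on D): {(k, 31, 22, d, 13), (m, 33, 12, u, 28), (t, 7, 25, c, 28), (t, 7, 25, p, 17), (t, 7, 25, t, 33), (x, 7, 8, c, 28), (x, 7, 8, p, 17), (x, 7, 8, t, 33), (z, 7, 4, c, 28), (z, 7, 4, p, 17), (z, 7, 4, t, 33)}
Keep only column(s) B, G, A, D: {(13, 22, k, 31), (17, 25, t, 7), (17, 4, z, 7), (17, 8, x, 7), (28, 12, m, 33), (28, 25, t, 7), (28, 4, z, 7), (28, 8, x, 7), (33, 25, t, 7), (33, 4, z, 7), (33, 8, x, 7)}
Selection B > 23: {(28, 12, m, 33), (28, 25, t, 7), (28, 4, z, 7), (28, 8, x, 7), (33, 25, t, 7), (33, 4, z, 7), (33, 8, x, 7)}
Keep only column(s) B, D, G: {(28, 33, 12), (28, 7, 25), (28, 7, 4), (28, 7, 8), (33, 7, 25), (33, 7, 4), (33, 7, 8)}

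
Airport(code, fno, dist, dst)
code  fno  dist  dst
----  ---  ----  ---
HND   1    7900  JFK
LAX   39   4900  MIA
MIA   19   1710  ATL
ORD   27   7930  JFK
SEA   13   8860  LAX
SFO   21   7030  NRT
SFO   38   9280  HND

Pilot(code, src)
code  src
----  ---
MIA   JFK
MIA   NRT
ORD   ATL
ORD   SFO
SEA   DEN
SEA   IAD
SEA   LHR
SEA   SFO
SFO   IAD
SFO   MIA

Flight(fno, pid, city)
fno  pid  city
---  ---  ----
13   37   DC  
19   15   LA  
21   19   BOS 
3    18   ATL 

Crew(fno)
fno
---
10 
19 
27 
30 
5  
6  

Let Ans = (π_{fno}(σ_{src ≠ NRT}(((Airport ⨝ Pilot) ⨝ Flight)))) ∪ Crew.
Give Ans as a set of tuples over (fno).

{10, 13, 19, 21, 27, 30, 5, 6}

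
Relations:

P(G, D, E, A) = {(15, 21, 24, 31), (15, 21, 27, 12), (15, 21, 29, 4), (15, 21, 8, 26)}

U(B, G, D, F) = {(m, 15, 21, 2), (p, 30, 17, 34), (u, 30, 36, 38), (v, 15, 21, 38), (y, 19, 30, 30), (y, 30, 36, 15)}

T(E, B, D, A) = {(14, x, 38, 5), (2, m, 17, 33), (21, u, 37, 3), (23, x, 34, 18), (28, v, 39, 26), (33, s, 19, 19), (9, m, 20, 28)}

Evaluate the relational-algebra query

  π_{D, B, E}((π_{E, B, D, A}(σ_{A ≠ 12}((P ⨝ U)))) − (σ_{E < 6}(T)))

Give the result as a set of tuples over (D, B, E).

P ⋈ U (natural join on G, D): {(15, 21, 24, 31, m, 2), (15, 21, 24, 31, v, 38), (15, 21, 27, 12, m, 2), (15, 21, 27, 12, v, 38), (15, 21, 29, 4, m, 2), (15, 21, 29, 4, v, 38), (15, 21, 8, 26, m, 2), (15, 21, 8, 26, v, 38)}
Apply σ_{A ≠ 12}; surviving tuples: {(15, 21, 24, 31, m, 2), (15, 21, 24, 31, v, 38), (15, 21, 29, 4, m, 2), (15, 21, 29, 4, v, 38), (15, 21, 8, 26, m, 2), (15, 21, 8, 26, v, 38)}
π_{E, B, D, A} gives {(24, m, 21, 31), (24, v, 21, 31), (29, m, 21, 4), (29, v, 21, 4), (8, m, 21, 26), (8, v, 21, 26)}.
Apply σ_{E < 6}; surviving tuples: {(2, m, 17, 33)}
Difference: {(24, m, 21, 31), (24, v, 21, 31), (29, m, 21, 4), (29, v, 21, 4), (8, m, 21, 26), (8, v, 21, 26)} with {(2, m, 17, 33)} → {(24, m, 21, 31), (24, v, 21, 31), (29, m, 21, 4), (29, v, 21, 4), (8, m, 21, 26), (8, v, 21, 26)}
π_{D, B, E} gives {(21, m, 24), (21, m, 29), (21, m, 8), (21, v, 24), (21, v, 29), (21, v, 8)}.

{(21, m, 24), (21, m, 29), (21, m, 8), (21, v, 24), (21, v, 29), (21, v, 8)}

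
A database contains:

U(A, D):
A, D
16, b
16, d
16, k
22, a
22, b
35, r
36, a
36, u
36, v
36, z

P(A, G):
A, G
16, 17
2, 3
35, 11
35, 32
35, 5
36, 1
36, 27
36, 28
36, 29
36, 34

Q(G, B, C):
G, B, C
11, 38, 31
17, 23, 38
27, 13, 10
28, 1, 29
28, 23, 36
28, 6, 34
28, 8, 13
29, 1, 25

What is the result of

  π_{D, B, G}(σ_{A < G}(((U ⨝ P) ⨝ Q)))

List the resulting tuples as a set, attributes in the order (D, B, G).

Natural join on A: {(16, b, 17), (16, d, 17), (16, k, 17), (35, r, 11), (35, r, 32), (35, r, 5), (36, a, 1), (36, a, 27), (36, a, 28), (36, a, 29), (36, a, 34), (36, u, 1), (36, u, 27), (36, u, 28), (36, u, 29), (36, u, 34), (36, v, 1), (36, v, 27), (36, v, 28), (36, v, 29), (36, v, 34), (36, z, 1), (36, z, 27), (36, z, 28), (36, z, 29), (36, z, 34)}
Natural join on G: {(16, b, 17, 23, 38), (16, d, 17, 23, 38), (16, k, 17, 23, 38), (35, r, 11, 38, 31), (36, a, 27, 13, 10), (36, a, 28, 1, 29), (36, a, 28, 23, 36), (36, a, 28, 6, 34), (36, a, 28, 8, 13), (36, a, 29, 1, 25), (36, u, 27, 13, 10), (36, u, 28, 1, 29), (36, u, 28, 23, 36), (36, u, 28, 6, 34), (36, u, 28, 8, 13), (36, u, 29, 1, 25), (36, v, 27, 13, 10), (36, v, 28, 1, 29), (36, v, 28, 23, 36), (36, v, 28, 6, 34), (36, v, 28, 8, 13), (36, v, 29, 1, 25), (36, z, 27, 13, 10), (36, z, 28, 1, 29), (36, z, 28, 23, 36), (36, z, 28, 6, 34), (36, z, 28, 8, 13), (36, z, 29, 1, 25)}
Selection A < G: {(16, b, 17, 23, 38), (16, d, 17, 23, 38), (16, k, 17, 23, 38)}
π_{D, B, G} gives {(b, 23, 17), (d, 23, 17), (k, 23, 17)}.

{(b, 23, 17), (d, 23, 17), (k, 23, 17)}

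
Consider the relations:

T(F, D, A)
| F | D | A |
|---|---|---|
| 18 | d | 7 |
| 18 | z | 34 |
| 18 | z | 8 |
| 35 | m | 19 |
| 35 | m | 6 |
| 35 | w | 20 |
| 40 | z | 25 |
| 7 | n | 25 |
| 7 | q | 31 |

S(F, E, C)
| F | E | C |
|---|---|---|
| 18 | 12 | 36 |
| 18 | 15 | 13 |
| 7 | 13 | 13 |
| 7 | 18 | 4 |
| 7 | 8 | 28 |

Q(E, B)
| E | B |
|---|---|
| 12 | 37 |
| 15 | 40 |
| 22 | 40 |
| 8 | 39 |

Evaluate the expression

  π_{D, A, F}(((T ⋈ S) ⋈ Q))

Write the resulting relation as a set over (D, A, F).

Natural join on F: {(18, d, 7, 12, 36), (18, d, 7, 15, 13), (18, z, 34, 12, 36), (18, z, 34, 15, 13), (18, z, 8, 12, 36), (18, z, 8, 15, 13), (7, n, 25, 13, 13), (7, n, 25, 18, 4), (7, n, 25, 8, 28), (7, q, 31, 13, 13), (7, q, 31, 18, 4), (7, q, 31, 8, 28)}
Natural join on E: {(18, d, 7, 12, 36, 37), (18, d, 7, 15, 13, 40), (18, z, 34, 12, 36, 37), (18, z, 34, 15, 13, 40), (18, z, 8, 12, 36, 37), (18, z, 8, 15, 13, 40), (7, n, 25, 8, 28, 39), (7, q, 31, 8, 28, 39)}
Projecting to D, A, F (3 duplicate(s) eliminated): {(d, 7, 18), (n, 25, 7), (q, 31, 7), (z, 34, 18), (z, 8, 18)}

{(d, 7, 18), (n, 25, 7), (q, 31, 7), (z, 34, 18), (z, 8, 18)}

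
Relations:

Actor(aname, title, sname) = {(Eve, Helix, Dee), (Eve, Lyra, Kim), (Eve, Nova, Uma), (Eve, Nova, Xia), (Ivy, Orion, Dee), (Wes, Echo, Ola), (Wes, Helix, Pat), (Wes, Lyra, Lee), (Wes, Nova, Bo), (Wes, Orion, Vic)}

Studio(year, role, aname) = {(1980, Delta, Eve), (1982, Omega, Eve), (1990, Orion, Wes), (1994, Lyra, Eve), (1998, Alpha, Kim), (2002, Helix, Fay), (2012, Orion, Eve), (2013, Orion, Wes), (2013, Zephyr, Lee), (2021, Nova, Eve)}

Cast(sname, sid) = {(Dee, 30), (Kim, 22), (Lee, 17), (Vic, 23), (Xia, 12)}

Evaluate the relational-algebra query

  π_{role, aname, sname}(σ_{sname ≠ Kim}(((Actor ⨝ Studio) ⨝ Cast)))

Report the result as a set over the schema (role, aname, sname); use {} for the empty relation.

{(Delta, Eve, Dee), (Delta, Eve, Xia), (Lyra, Eve, Dee), (Lyra, Eve, Xia), (Nova, Eve, Dee), (Nova, Eve, Xia), (Omega, Eve, Dee), (Omega, Eve, Xia), (Orion, Eve, Dee), (Orion, Eve, Xia), (Orion, Wes, Lee), (Orion, Wes, Vic)}

Actor ⋈ Studio (natural join on aname): {(Eve, Helix, Dee, 1980, Delta), (Eve, Helix, Dee, 1982, Omega), (Eve, Helix, Dee, 1994, Lyra), (Eve, Helix, Dee, 2012, Orion), (Eve, Helix, Dee, 2021, Nova), (Eve, Lyra, Kim, 1980, Delta), (Eve, Lyra, Kim, 1982, Omega), (Eve, Lyra, Kim, 1994, Lyra), (Eve, Lyra, Kim, 2012, Orion), (Eve, Lyra, Kim, 2021, Nova), (Eve, Nova, Uma, 1980, Delta), (Eve, Nova, Uma, 1982, Omega), (Eve, Nova, Uma, 1994, Lyra), (Eve, Nova, Uma, 2012, Orion), (Eve, Nova, Uma, 2021, Nova), (Eve, Nova, Xia, 1980, Delta), (Eve, Nova, Xia, 1982, Omega), (Eve, Nova, Xia, 1994, Lyra), (Eve, Nova, Xia, 2012, Orion), (Eve, Nova, Xia, 2021, Nova), (Wes, Echo, Ola, 1990, Orion), (Wes, Echo, Ola, 2013, Orion), (Wes, Helix, Pat, 1990, Orion), (Wes, Helix, Pat, 2013, Orion), (Wes, Lyra, Lee, 1990, Orion), (Wes, Lyra, Lee, 2013, Orion), (Wes, Nova, Bo, 1990, Orion), (Wes, Nova, Bo, 2013, Orion), (Wes, Orion, Vic, 1990, Orion), (Wes, Orion, Vic, 2013, Orion)}
(Actor ⨝ Studio) ⋈ Cast (natural join on sname): {(Eve, Helix, Dee, 1980, Delta, 30), (Eve, Helix, Dee, 1982, Omega, 30), (Eve, Helix, Dee, 1994, Lyra, 30), (Eve, Helix, Dee, 2012, Orion, 30), (Eve, Helix, Dee, 2021, Nova, 30), (Eve, Lyra, Kim, 1980, Delta, 22), (Eve, Lyra, Kim, 1982, Omega, 22), (Eve, Lyra, Kim, 1994, Lyra, 22), (Eve, Lyra, Kim, 2012, Orion, 22), (Eve, Lyra, Kim, 2021, Nova, 22), (Eve, Nova, Xia, 1980, Delta, 12), (Eve, Nova, Xia, 1982, Omega, 12), (Eve, Nova, Xia, 1994, Lyra, 12), (Eve, Nova, Xia, 2012, Orion, 12), (Eve, Nova, Xia, 2021, Nova, 12), (Wes, Lyra, Lee, 1990, Orion, 17), (Wes, Lyra, Lee, 2013, Orion, 17), (Wes, Orion, Vic, 1990, Orion, 23), (Wes, Orion, Vic, 2013, Orion, 23)}
Filtering on sname ≠ Kim leaves {(Eve, Helix, Dee, 1980, Delta, 30), (Eve, Helix, Dee, 1982, Omega, 30), (Eve, Helix, Dee, 1994, Lyra, 30), (Eve, Helix, Dee, 2012, Orion, 30), (Eve, Helix, Dee, 2021, Nova, 30), (Eve, Nova, Xia, 1980, Delta, 12), (Eve, Nova, Xia, 1982, Omega, 12), (Eve, Nova, Xia, 1994, Lyra, 12), (Eve, Nova, Xia, 2012, Orion, 12), (Eve, Nova, Xia, 2021, Nova, 12), (Wes, Lyra, Lee, 1990, Orion, 17), (Wes, Lyra, Lee, 2013, Orion, 17), (Wes, Orion, Vic, 1990, Orion, 23), (Wes, Orion, Vic, 2013, Orion, 23)}.
π_{role, aname, sname} gives {(Delta, Eve, Dee), (Delta, Eve, Xia), (Lyra, Eve, Dee), (Lyra, Eve, Xia), (Nova, Eve, Dee), (Nova, Eve, Xia), (Omega, Eve, Dee), (Omega, Eve, Xia), (Orion, Eve, Dee), (Orion, Eve, Xia), (Orion, Wes, Lee), (Orion, Wes, Vic)} (2 duplicate(s) eliminated).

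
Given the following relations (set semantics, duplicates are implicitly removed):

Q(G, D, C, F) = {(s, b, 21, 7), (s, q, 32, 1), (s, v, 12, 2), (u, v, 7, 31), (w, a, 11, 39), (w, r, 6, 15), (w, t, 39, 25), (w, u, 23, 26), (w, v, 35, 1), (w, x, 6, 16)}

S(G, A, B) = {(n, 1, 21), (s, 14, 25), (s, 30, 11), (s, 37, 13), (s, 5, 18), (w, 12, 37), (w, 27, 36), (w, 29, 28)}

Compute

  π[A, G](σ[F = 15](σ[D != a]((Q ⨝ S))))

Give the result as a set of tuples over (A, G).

{(12, w), (27, w), (29, w)}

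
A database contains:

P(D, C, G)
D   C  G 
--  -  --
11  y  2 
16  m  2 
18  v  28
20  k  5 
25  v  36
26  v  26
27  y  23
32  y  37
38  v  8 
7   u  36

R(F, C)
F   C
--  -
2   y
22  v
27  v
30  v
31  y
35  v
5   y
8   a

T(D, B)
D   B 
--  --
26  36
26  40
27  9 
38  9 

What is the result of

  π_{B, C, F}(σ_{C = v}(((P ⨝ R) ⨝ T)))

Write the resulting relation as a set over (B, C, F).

{(36, v, 22), (36, v, 27), (36, v, 30), (36, v, 35), (40, v, 22), (40, v, 27), (40, v, 30), (40, v, 35), (9, v, 22), (9, v, 27), (9, v, 30), (9, v, 35)}

P ⋈ R (natural join on C): {(11, y, 2, 2), (11, y, 2, 31), (11, y, 2, 5), (18, v, 28, 22), (18, v, 28, 27), (18, v, 28, 30), (18, v, 28, 35), (25, v, 36, 22), (25, v, 36, 27), (25, v, 36, 30), (25, v, 36, 35), (26, v, 26, 22), (26, v, 26, 27), (26, v, 26, 30), (26, v, 26, 35), (27, y, 23, 2), (27, y, 23, 31), (27, y, 23, 5), (32, y, 37, 2), (32, y, 37, 31), (32, y, 37, 5), (38, v, 8, 22), (38, v, 8, 27), (38, v, 8, 30), (38, v, 8, 35)}
(P ⨝ R) ⋈ T (natural join on D): {(26, v, 26, 22, 36), (26, v, 26, 22, 40), (26, v, 26, 27, 36), (26, v, 26, 27, 40), (26, v, 26, 30, 36), (26, v, 26, 30, 40), (26, v, 26, 35, 36), (26, v, 26, 35, 40), (27, y, 23, 2, 9), (27, y, 23, 31, 9), (27, y, 23, 5, 9), (38, v, 8, 22, 9), (38, v, 8, 27, 9), (38, v, 8, 30, 9), (38, v, 8, 35, 9)}
Filtering on C = v leaves {(26, v, 26, 22, 36), (26, v, 26, 22, 40), (26, v, 26, 27, 36), (26, v, 26, 27, 40), (26, v, 26, 30, 36), (26, v, 26, 30, 40), (26, v, 26, 35, 36), (26, v, 26, 35, 40), (38, v, 8, 22, 9), (38, v, 8, 27, 9), (38, v, 8, 30, 9), (38, v, 8, 35, 9)}.
π_{B, C, F} gives {(36, v, 22), (36, v, 27), (36, v, 30), (36, v, 35), (40, v, 22), (40, v, 27), (40, v, 30), (40, v, 35), (9, v, 22), (9, v, 27), (9, v, 30), (9, v, 35)}.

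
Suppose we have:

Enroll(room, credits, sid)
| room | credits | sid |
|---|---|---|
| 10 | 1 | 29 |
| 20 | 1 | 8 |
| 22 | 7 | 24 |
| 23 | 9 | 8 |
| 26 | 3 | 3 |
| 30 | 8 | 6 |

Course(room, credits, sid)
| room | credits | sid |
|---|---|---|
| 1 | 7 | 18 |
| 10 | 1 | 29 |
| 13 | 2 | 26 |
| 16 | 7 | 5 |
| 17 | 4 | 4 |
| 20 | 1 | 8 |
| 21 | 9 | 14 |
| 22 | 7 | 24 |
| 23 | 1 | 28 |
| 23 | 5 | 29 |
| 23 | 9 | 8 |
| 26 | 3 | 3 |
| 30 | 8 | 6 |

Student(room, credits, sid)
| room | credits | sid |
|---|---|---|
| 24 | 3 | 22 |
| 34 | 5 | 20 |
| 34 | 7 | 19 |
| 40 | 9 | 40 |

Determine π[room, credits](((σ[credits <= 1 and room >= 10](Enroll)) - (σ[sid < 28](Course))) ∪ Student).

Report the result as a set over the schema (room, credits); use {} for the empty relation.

{(10, 1), (24, 3), (34, 5), (34, 7), (40, 9)}

Selection credits <= 1 and room >= 10: {(10, 1, 29), (20, 1, 8)}
Selection sid < 28: {(1, 7, 18), (13, 2, 26), (16, 7, 5), (17, 4, 4), (20, 1, 8), (21, 9, 14), (22, 7, 24), (23, 9, 8), (26, 3, 3), (30, 8, 6)}
Set difference of the two operands is {(10, 1, 29)}.
Set union of the two operands is {(10, 1, 29), (24, 3, 22), (34, 5, 20), (34, 7, 19), (40, 9, 40)}.
π_{room, credits} gives {(10, 1), (24, 3), (34, 5), (34, 7), (40, 9)}.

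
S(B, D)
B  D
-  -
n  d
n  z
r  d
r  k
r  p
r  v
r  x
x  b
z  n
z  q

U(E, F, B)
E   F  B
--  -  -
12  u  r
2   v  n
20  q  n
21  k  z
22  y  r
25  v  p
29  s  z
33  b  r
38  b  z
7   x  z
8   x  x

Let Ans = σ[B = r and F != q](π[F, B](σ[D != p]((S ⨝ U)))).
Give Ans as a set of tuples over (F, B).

S ⋈ U (natural join on B): {(n, d, 2, v), (n, d, 20, q), (n, z, 2, v), (n, z, 20, q), (r, d, 12, u), (r, d, 22, y), (r, d, 33, b), (r, k, 12, u), (r, k, 22, y), (r, k, 33, b), (r, p, 12, u), (r, p, 22, y), (r, p, 33, b), (r, v, 12, u), (r, v, 22, y), (r, v, 33, b), (r, x, 12, u), (r, x, 22, y), (r, x, 33, b), (x, b, 8, x), (z, n, 21, k), (z, n, 29, s), (z, n, 38, b), (z, n, 7, x), (z, q, 21, k), (z, q, 29, s), (z, q, 38, b), (z, q, 7, x)}
Selection D != p: {(n, d, 2, v), (n, d, 20, q), (n, z, 2, v), (n, z, 20, q), (r, d, 12, u), (r, d, 22, y), (r, d, 33, b), (r, k, 12, u), (r, k, 22, y), (r, k, 33, b), (r, v, 12, u), (r, v, 22, y), (r, v, 33, b), (r, x, 12, u), (r, x, 22, y), (r, x, 33, b), (x, b, 8, x), (z, n, 21, k), (z, n, 29, s), (z, n, 38, b), (z, n, 7, x), (z, q, 21, k), (z, q, 29, s), (z, q, 38, b), (z, q, 7, x)}
Projecting to F, B (15 duplicate(s) eliminated): {(b, r), (b, z), (k, z), (q, n), (s, z), (u, r), (v, n), (x, x), (x, z), (y, r)}
Selection B = r and F != q: {(b, r), (u, r), (y, r)}

{(b, r), (u, r), (y, r)}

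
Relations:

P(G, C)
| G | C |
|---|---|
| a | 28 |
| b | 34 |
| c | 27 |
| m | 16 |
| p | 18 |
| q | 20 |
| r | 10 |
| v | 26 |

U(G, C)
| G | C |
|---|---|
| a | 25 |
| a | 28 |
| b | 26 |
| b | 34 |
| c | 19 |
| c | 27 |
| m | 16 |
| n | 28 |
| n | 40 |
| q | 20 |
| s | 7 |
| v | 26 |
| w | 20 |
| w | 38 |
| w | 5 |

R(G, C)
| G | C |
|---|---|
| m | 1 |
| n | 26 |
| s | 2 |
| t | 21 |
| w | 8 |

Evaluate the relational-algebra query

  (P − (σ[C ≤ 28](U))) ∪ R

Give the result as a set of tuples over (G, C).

Apply σ_{C ≤ 28}; surviving tuples: {(a, 25), (a, 28), (b, 26), (c, 19), (c, 27), (m, 16), (n, 28), (q, 20), (s, 7), (v, 26), (w, 20), (w, 5)}
Set difference of the two operands is {(b, 34), (p, 18), (r, 10)}.
Set union of the two operands is {(b, 34), (m, 1), (n, 26), (p, 18), (r, 10), (s, 2), (t, 21), (w, 8)}.

{(b, 34), (m, 1), (n, 26), (p, 18), (r, 10), (s, 2), (t, 21), (w, 8)}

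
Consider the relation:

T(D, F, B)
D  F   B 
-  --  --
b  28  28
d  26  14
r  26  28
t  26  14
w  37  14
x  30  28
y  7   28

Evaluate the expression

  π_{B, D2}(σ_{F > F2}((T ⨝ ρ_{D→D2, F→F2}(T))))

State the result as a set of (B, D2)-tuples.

ρ[D→D2, F→F2]: schema becomes (D2, F2, B); tuples unchanged.
Natural join on B: {(b, 28, 28, b, 28), (b, 28, 28, r, 26), (b, 28, 28, x, 30), (b, 28, 28, y, 7), (d, 26, 14, d, 26), (d, 26, 14, t, 26), (d, 26, 14, w, 37), (r, 26, 28, b, 28), (r, 26, 28, r, 26), (r, 26, 28, x, 30), (r, 26, 28, y, 7), (t, 26, 14, d, 26), (t, 26, 14, t, 26), (t, 26, 14, w, 37), (w, 37, 14, d, 26), (w, 37, 14, t, 26), (w, 37, 14, w, 37), (x, 30, 28, b, 28), (x, 30, 28, r, 26), (x, 30, 28, x, 30), (x, 30, 28, y, 7), (y, 7, 28, b, 28), (y, 7, 28, r, 26), (y, 7, 28, x, 30), (y, 7, 28, y, 7)}
Apply σ_{F > F2}; surviving tuples: {(b, 28, 28, r, 26), (b, 28, 28, y, 7), (r, 26, 28, y, 7), (w, 37, 14, d, 26), (w, 37, 14, t, 26), (x, 30, 28, b, 28), (x, 30, 28, r, 26), (x, 30, 28, y, 7)}
Keep only column(s) B, D2 (3 duplicate(s) eliminated): {(14, d), (14, t), (28, b), (28, r), (28, y)}

{(14, d), (14, t), (28, b), (28, r), (28, y)}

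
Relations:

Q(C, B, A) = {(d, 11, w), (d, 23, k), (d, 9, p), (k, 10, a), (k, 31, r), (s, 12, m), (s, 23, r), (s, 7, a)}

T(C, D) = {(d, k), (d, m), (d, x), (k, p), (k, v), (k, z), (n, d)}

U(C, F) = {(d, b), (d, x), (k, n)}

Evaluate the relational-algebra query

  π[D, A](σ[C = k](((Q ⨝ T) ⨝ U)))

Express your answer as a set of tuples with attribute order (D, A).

{(p, a), (p, r), (v, a), (v, r), (z, a), (z, r)}

Q ⋈ T (natural join on C): {(d, 11, w, k), (d, 11, w, m), (d, 11, w, x), (d, 23, k, k), (d, 23, k, m), (d, 23, k, x), (d, 9, p, k), (d, 9, p, m), (d, 9, p, x), (k, 10, a, p), (k, 10, a, v), (k, 10, a, z), (k, 31, r, p), (k, 31, r, v), (k, 31, r, z)}
(Q ⨝ T) ⋈ U (natural join on C): {(d, 11, w, k, b), (d, 11, w, k, x), (d, 11, w, m, b), (d, 11, w, m, x), (d, 11, w, x, b), (d, 11, w, x, x), (d, 23, k, k, b), (d, 23, k, k, x), (d, 23, k, m, b), (d, 23, k, m, x), (d, 23, k, x, b), (d, 23, k, x, x), (d, 9, p, k, b), (d, 9, p, k, x), (d, 9, p, m, b), (d, 9, p, m, x), (d, 9, p, x, b), (d, 9, p, x, x), (k, 10, a, p, n), (k, 10, a, v, n), (k, 10, a, z, n), (k, 31, r, p, n), (k, 31, r, v, n), (k, 31, r, z, n)}
Filtering on C = k leaves {(k, 10, a, p, n), (k, 10, a, v, n), (k, 10, a, z, n), (k, 31, r, p, n), (k, 31, r, v, n), (k, 31, r, z, n)}.
Projecting to D, A: {(p, a), (p, r), (v, a), (v, r), (z, a), (z, r)}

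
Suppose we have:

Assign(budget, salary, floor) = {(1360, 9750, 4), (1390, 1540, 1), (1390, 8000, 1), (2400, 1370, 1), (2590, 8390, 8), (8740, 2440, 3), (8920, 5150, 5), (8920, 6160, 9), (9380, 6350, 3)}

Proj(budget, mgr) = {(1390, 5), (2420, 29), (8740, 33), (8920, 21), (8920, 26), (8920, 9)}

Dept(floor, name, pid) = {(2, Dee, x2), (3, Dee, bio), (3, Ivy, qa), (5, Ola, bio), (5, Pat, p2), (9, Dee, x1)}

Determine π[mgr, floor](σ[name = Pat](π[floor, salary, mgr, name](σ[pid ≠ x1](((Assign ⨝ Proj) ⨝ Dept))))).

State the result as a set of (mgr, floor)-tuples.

{(21, 5), (26, 5), (9, 5)}

Joining Assign and Proj on budget yields {(1390, 1540, 1, 5), (1390, 8000, 1, 5), (8740, 2440, 3, 33), (8920, 5150, 5, 21), (8920, 5150, 5, 26), (8920, 5150, 5, 9), (8920, 6160, 9, 21), (8920, 6160, 9, 26), (8920, 6160, 9, 9)}.
Joining (Assign ⨝ Proj) and Dept on floor yields {(8740, 2440, 3, 33, Dee, bio), (8740, 2440, 3, 33, Ivy, qa), (8920, 5150, 5, 21, Ola, bio), (8920, 5150, 5, 21, Pat, p2), (8920, 5150, 5, 26, Ola, bio), (8920, 5150, 5, 26, Pat, p2), (8920, 5150, 5, 9, Ola, bio), (8920, 5150, 5, 9, Pat, p2), (8920, 6160, 9, 21, Dee, x1), (8920, 6160, 9, 26, Dee, x1), (8920, 6160, 9, 9, Dee, x1)}.
σ[pid ≠ x1]: keep tuples satisfying pid ≠ x1 → {(8740, 2440, 3, 33, Dee, bio), (8740, 2440, 3, 33, Ivy, qa), (8920, 5150, 5, 21, Ola, bio), (8920, 5150, 5, 21, Pat, p2), (8920, 5150, 5, 26, Ola, bio), (8920, 5150, 5, 26, Pat, p2), (8920, 5150, 5, 9, Ola, bio), (8920, 5150, 5, 9, Pat, p2)}
Projecting to floor, salary, mgr, name: {(3, 2440, 33, Dee), (3, 2440, 33, Ivy), (5, 5150, 21, Ola), (5, 5150, 21, Pat), (5, 5150, 26, Ola), (5, 5150, 26, Pat), (5, 5150, 9, Ola), (5, 5150, 9, Pat)}
σ[name = Pat]: keep tuples satisfying name = Pat → {(5, 5150, 21, Pat), (5, 5150, 26, Pat), (5, 5150, 9, Pat)}
Projecting to mgr, floor: {(21, 5), (26, 5), (9, 5)}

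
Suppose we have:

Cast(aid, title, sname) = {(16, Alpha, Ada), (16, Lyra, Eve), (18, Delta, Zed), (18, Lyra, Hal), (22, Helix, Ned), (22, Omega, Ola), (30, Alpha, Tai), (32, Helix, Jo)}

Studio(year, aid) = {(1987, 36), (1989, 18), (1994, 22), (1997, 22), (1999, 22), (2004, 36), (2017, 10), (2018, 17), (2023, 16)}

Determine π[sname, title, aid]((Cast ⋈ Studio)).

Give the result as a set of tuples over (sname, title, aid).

Cast ⋈ Studio (natural join on aid): {(16, Alpha, Ada, 2023), (16, Lyra, Eve, 2023), (18, Delta, Zed, 1989), (18, Lyra, Hal, 1989), (22, Helix, Ned, 1994), (22, Helix, Ned, 1997), (22, Helix, Ned, 1999), (22, Omega, Ola, 1994), (22, Omega, Ola, 1997), (22, Omega, Ola, 1999)}
Keep only column(s) sname, title, aid (4 duplicate(s) eliminated): {(Ada, Alpha, 16), (Eve, Lyra, 16), (Hal, Lyra, 18), (Ned, Helix, 22), (Ola, Omega, 22), (Zed, Delta, 18)}

{(Ada, Alpha, 16), (Eve, Lyra, 16), (Hal, Lyra, 18), (Ned, Helix, 22), (Ola, Omega, 22), (Zed, Delta, 18)}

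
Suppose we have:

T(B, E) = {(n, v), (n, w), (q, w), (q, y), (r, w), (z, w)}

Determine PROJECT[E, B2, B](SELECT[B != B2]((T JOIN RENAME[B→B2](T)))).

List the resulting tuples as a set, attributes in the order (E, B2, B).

{(w, n, q), (w, n, r), (w, n, z), (w, q, n), (w, q, r), (w, q, z), (w, r, n), (w, r, q), (w, r, z), (w, z, n), (w, z, q), (w, z, r)}

ρ[B→B2]: schema becomes (B2, E); tuples unchanged.
T ⋈ RENAME[B→B2](T) (natural join on E): {(n, v, n), (n, w, n), (n, w, q), (n, w, r), (n, w, z), (q, w, n), (q, w, q), (q, w, r), (q, w, z), (q, y, q), (r, w, n), (r, w, q), (r, w, r), (r, w, z), (z, w, n), (z, w, q), (z, w, r), (z, w, z)}
σ[B != B2]: keep tuples satisfying B != B2 → {(n, w, q), (n, w, r), (n, w, z), (q, w, n), (q, w, r), (q, w, z), (r, w, n), (r, w, q), (r, w, z), (z, w, n), (z, w, q), (z, w, r)}
π[E, B2, B]: project onto (E, B2, B) → {(w, n, q), (w, n, r), (w, n, z), (w, q, n), (w, q, r), (w, q, z), (w, r, n), (w, r, q), (w, r, z), (w, z, n), (w, z, q), (w, z, r)}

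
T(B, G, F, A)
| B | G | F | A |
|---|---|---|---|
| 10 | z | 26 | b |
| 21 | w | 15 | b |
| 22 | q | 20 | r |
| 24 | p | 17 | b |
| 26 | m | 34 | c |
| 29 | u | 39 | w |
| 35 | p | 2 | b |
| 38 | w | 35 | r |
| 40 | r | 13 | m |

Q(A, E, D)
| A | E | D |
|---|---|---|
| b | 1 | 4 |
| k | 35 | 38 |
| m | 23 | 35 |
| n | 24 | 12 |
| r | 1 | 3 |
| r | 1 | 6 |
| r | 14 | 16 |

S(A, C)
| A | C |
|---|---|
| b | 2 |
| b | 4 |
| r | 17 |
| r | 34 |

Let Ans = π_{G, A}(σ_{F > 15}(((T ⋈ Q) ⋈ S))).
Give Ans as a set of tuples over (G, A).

{(p, b), (q, r), (w, r), (z, b)}

T ⋈ Q (natural join on A): {(10, z, 26, b, 1, 4), (21, w, 15, b, 1, 4), (22, q, 20, r, 1, 3), (22, q, 20, r, 1, 6), (22, q, 20, r, 14, 16), (24, p, 17, b, 1, 4), (35, p, 2, b, 1, 4), (38, w, 35, r, 1, 3), (38, w, 35, r, 1, 6), (38, w, 35, r, 14, 16), (40, r, 13, m, 23, 35)}
(T ⋈ Q) ⋈ S (natural join on A): {(10, z, 26, b, 1, 4, 2), (10, z, 26, b, 1, 4, 4), (21, w, 15, b, 1, 4, 2), (21, w, 15, b, 1, 4, 4), (22, q, 20, r, 1, 3, 17), (22, q, 20, r, 1, 3, 34), (22, q, 20, r, 1, 6, 17), (22, q, 20, r, 1, 6, 34), (22, q, 20, r, 14, 16, 17), (22, q, 20, r, 14, 16, 34), (24, p, 17, b, 1, 4, 2), (24, p, 17, b, 1, 4, 4), (35, p, 2, b, 1, 4, 2), (35, p, 2, b, 1, 4, 4), (38, w, 35, r, 1, 3, 17), (38, w, 35, r, 1, 3, 34), (38, w, 35, r, 1, 6, 17), (38, w, 35, r, 1, 6, 34), (38, w, 35, r, 14, 16, 17), (38, w, 35, r, 14, 16, 34)}
Selection F > 15: {(10, z, 26, b, 1, 4, 2), (10, z, 26, b, 1, 4, 4), (22, q, 20, r, 1, 3, 17), (22, q, 20, r, 1, 3, 34), (22, q, 20, r, 1, 6, 17), (22, q, 20, r, 1, 6, 34), (22, q, 20, r, 14, 16, 17), (22, q, 20, r, 14, 16, 34), (24, p, 17, b, 1, 4, 2), (24, p, 17, b, 1, 4, 4), (38, w, 35, r, 1, 3, 17), (38, w, 35, r, 1, 3, 34), (38, w, 35, r, 1, 6, 17), (38, w, 35, r, 1, 6, 34), (38, w, 35, r, 14, 16, 17), (38, w, 35, r, 14, 16, 34)}
Keep only column(s) G, A (12 duplicate(s) eliminated): {(p, b), (q, r), (w, r), (z, b)}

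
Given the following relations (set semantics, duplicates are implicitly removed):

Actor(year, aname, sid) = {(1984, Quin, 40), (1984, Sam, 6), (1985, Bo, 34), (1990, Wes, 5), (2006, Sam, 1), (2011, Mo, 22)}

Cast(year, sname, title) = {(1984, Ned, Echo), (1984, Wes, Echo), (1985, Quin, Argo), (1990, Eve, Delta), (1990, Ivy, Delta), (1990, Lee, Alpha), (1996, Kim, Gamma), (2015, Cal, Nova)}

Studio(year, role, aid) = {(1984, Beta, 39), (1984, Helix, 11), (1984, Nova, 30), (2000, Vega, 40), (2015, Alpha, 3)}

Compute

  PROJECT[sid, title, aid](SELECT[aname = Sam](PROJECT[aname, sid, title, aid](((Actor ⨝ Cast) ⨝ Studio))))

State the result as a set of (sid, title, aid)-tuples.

{(6, Echo, 11), (6, Echo, 30), (6, Echo, 39)}

Joining Actor and Cast on year yields {(1984, Quin, 40, Ned, Echo), (1984, Quin, 40, Wes, Echo), (1984, Sam, 6, Ned, Echo), (1984, Sam, 6, Wes, Echo), (1985, Bo, 34, Quin, Argo), (1990, Wes, 5, Eve, Delta), (1990, Wes, 5, Ivy, Delta), (1990, Wes, 5, Lee, Alpha)}.
Joining (Actor ⨝ Cast) and Studio on year yields {(1984, Quin, 40, Ned, Echo, Beta, 39), (1984, Quin, 40, Ned, Echo, Helix, 11), (1984, Quin, 40, Ned, Echo, Nova, 30), (1984, Quin, 40, Wes, Echo, Beta, 39), (1984, Quin, 40, Wes, Echo, Helix, 11), (1984, Quin, 40, Wes, Echo, Nova, 30), (1984, Sam, 6, Ned, Echo, Beta, 39), (1984, Sam, 6, Ned, Echo, Helix, 11), (1984, Sam, 6, Ned, Echo, Nova, 30), (1984, Sam, 6, Wes, Echo, Beta, 39), (1984, Sam, 6, Wes, Echo, Helix, 11), (1984, Sam, 6, Wes, Echo, Nova, 30)}.
π_{aname, sid, title, aid} gives {(Quin, 40, Echo, 11), (Quin, 40, Echo, 30), (Quin, 40, Echo, 39), (Sam, 6, Echo, 11), (Sam, 6, Echo, 30), (Sam, 6, Echo, 39)} (6 duplicate(s) eliminated).
Apply σ_{aname = Sam}; surviving tuples: {(Sam, 6, Echo, 11), (Sam, 6, Echo, 30), (Sam, 6, Echo, 39)}
π_{sid, title, aid} gives {(6, Echo, 11), (6, Echo, 30), (6, Echo, 39)}.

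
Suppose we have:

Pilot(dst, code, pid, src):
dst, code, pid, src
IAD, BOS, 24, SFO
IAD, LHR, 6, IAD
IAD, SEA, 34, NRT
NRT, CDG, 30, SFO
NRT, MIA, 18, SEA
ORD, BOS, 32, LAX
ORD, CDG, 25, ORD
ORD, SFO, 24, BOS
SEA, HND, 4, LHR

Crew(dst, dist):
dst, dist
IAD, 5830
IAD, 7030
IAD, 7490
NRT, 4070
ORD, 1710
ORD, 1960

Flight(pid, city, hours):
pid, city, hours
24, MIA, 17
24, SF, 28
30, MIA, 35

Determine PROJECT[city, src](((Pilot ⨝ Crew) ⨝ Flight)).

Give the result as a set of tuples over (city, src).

Joining Pilot and Crew on dst yields {(IAD, BOS, 24, SFO, 5830), (IAD, BOS, 24, SFO, 7030), (IAD, BOS, 24, SFO, 7490), (IAD, LHR, 6, IAD, 5830), (IAD, LHR, 6, IAD, 7030), (IAD, LHR, 6, IAD, 7490), (IAD, SEA, 34, NRT, 5830), (IAD, SEA, 34, NRT, 7030), (IAD, SEA, 34, NRT, 7490), (NRT, CDG, 30, SFO, 4070), (NRT, MIA, 18, SEA, 4070), (ORD, BOS, 32, LAX, 1710), (ORD, BOS, 32, LAX, 1960), (ORD, CDG, 25, ORD, 1710), (ORD, CDG, 25, ORD, 1960), (ORD, SFO, 24, BOS, 1710), (ORD, SFO, 24, BOS, 1960)}.
Joining (Pilot ⨝ Crew) and Flight on pid yields {(IAD, BOS, 24, SFO, 5830, MIA, 17), (IAD, BOS, 24, SFO, 5830, SF, 28), (IAD, BOS, 24, SFO, 7030, MIA, 17), (IAD, BOS, 24, SFO, 7030, SF, 28), (IAD, BOS, 24, SFO, 7490, MIA, 17), (IAD, BOS, 24, SFO, 7490, SF, 28), (NRT, CDG, 30, SFO, 4070, MIA, 35), (ORD, SFO, 24, BOS, 1710, MIA, 17), (ORD, SFO, 24, BOS, 1710, SF, 28), (ORD, SFO, 24, BOS, 1960, MIA, 17), (ORD, SFO, 24, BOS, 1960, SF, 28)}.
π_{city, src} gives {(MIA, BOS), (MIA, SFO), (SF, BOS), (SF, SFO)} (7 duplicate(s) eliminated).

{(MIA, BOS), (MIA, SFO), (SF, BOS), (SF, SFO)}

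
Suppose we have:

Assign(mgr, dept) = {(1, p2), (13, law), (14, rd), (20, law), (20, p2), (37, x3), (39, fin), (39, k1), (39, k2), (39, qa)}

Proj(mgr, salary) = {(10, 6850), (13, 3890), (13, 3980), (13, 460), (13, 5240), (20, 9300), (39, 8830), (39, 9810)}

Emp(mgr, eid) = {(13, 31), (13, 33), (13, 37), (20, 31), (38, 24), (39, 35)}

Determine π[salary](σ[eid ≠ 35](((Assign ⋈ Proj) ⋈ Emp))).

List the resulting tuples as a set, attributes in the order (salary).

{3890, 3980, 460, 5240, 9300}

Natural join on mgr: {(13, law, 3890), (13, law, 3980), (13, law, 460), (13, law, 5240), (20, law, 9300), (20, p2, 9300), (39, fin, 8830), (39, fin, 9810), (39, k1, 8830), (39, k1, 9810), (39, k2, 8830), (39, k2, 9810), (39, qa, 8830), (39, qa, 9810)}
Natural join on mgr: {(13, law, 3890, 31), (13, law, 3890, 33), (13, law, 3890, 37), (13, law, 3980, 31), (13, law, 3980, 33), (13, law, 3980, 37), (13, law, 460, 31), (13, law, 460, 33), (13, law, 460, 37), (13, law, 5240, 31), (13, law, 5240, 33), (13, law, 5240, 37), (20, law, 9300, 31), (20, p2, 9300, 31), (39, fin, 8830, 35), (39, fin, 9810, 35), (39, k1, 8830, 35), (39, k1, 9810, 35), (39, k2, 8830, 35), (39, k2, 9810, 35), (39, qa, 8830, 35), (39, qa, 9810, 35)}
Selection eid ≠ 35: {(13, law, 3890, 31), (13, law, 3890, 33), (13, law, 3890, 37), (13, law, 3980, 31), (13, law, 3980, 33), (13, law, 3980, 37), (13, law, 460, 31), (13, law, 460, 33), (13, law, 460, 37), (13, law, 5240, 31), (13, law, 5240, 33), (13, law, 5240, 37), (20, law, 9300, 31), (20, p2, 9300, 31)}
π_{salary} gives {3890, 3980, 460, 5240, 9300} (9 duplicate(s) eliminated).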